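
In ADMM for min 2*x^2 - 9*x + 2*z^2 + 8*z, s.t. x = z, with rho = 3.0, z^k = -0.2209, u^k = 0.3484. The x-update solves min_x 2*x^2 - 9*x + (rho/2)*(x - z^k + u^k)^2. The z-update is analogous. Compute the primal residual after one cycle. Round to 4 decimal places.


ADMM iteration with rho = 3.0, z^k = -0.2209, u^k = 0.3484
Step 1: x-update.
Minimize 2*x^2 - 9*x + (3.0/2)*(x + 0.2209 + 0.3484)^2
FOC: (2*2 + 3.0)*x = 9 + 3.0*(-0.2209 - 0.3484)
x^{k+1} = 1.0417
Step 2: z-update.
Minimize 2*z^2 + 8*z + (3.0/2)*(1.0417 - z + 0.3484)^2
FOC: (2*2 + 3.0)*z = -8 + 3.0*(1.0417 + 0.3484)
z^{k+1} = -0.5471
Step 3: u-update.
u^{k+1} = 0.3484 + 1.0417 + 0.5471 = 1.9372
Step 4: Primal residual = |1.0417 + 0.5471| = 1.5888


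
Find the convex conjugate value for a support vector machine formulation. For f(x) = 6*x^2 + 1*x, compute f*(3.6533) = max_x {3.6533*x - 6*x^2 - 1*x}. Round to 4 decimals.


f*(y) = sup_x {y*x - a*x^2 - b*x} = sup_x {(y-b)*x - a*x^2}
FOC: (y - b) - 2a*x = 0 => x* = (y - b)/(2a)
x* = (3.6533 - 1)/(2*6) = 0.2211
f*(3.6533) = (y-b)^2/(4a) = (3.6533 - 1)^2/(4*6)
= 7.04/24 = 0.2933


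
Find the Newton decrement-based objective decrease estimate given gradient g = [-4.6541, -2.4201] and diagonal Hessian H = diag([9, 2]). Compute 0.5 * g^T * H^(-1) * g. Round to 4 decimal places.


Step 1: H is diagonal, so H^(-1) * g = [-0.5171, -1.2101].
Step 2: g^T H^(-1) g = sum_i g_i^2 / H_ii
  = (-4.6541)^2/9 + (-2.4201)^2/2
  = 2.4067 + 2.9284 = 5.3352
Step 3: Objective decrease = 0.5 * g^T H^(-1) g = 2.6676


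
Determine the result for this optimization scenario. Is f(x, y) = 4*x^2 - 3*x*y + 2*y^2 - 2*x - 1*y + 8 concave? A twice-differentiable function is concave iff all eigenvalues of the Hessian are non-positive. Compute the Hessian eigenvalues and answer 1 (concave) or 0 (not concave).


The Hessian of f(x,y) = 4*x^2 - 3*x*y + 2*y^2 - 2*x - 1*y + 8 is:
H = [[8, -3], [-3, 4]]
Trace = 8 + 4 = 12
Determinant = 8*4 - (-3)^2 = 23
Discriminant = (12)^2 - 4*23 = 52.0
Eigenvalues: lambda_1 = 2.3944, lambda_2 = 9.6056
The function is not concave.

0


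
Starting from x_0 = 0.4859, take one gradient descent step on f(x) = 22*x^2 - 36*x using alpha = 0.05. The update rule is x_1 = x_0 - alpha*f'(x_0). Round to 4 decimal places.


We compute the gradient at x_0 and apply the update.
f'(x) = 44*x - 36
f'(0.4859) = 44*0.4859 - 36 = -14.6204
x_1 = 0.4859 - 0.05*-14.6204 = 1.2169


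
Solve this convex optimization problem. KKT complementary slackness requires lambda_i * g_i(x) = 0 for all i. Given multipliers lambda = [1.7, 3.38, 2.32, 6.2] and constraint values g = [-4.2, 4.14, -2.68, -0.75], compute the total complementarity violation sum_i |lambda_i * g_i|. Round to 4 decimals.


KKT complementary slackness check:
lambda_1 * g_1 = 1.7 * -4.2 = -7.14
lambda_2 * g_2 = 3.38 * 4.14 = 13.9932
lambda_3 * g_3 = 2.32 * -2.68 = -6.2176
lambda_4 * g_4 = 6.2 * -0.75 = -4.65
Total violation = 7.14 + 13.9932 + 6.2176 + 4.65 = 32.0008


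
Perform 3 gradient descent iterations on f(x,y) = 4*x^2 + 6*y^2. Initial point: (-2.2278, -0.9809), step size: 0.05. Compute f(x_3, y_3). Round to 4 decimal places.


Gradient descent on f(x,y) = 4*x^2 + 6*y^2.
Starting point: (-2.2278, -0.9809), alpha = 0.05
Step 1: grad_x = 2*4*-2.2278 = -17.8224, grad_y = 2*6*-0.9809 = -11.7708
  x_1 = -2.2278 - 0.05*-17.8224 = -1.3367
  y_1 = -0.9809 - 0.05*-11.7708 = -0.3924
Step 2: grad_x = 2*4*-1.3367 = -10.6934, grad_y = 2*6*-0.3924 = -4.7083
  x_2 = -1.3367 - 0.05*-10.6934 = -0.802
  y_2 = -0.3924 - 0.05*-4.7083 = -0.1569
Step 3: grad_x = 2*4*-0.802 = -6.4161, grad_y = 2*6*-0.1569 = -1.8833
  x_3 = -0.802 - 0.05*-6.4161 = -0.4812
  y_3 = -0.1569 - 0.05*-1.8833 = -0.0628
f(-0.4812, -0.0628) = 4*(-0.4812)^2 + 6*(-0.0628)^2 = 0.9499


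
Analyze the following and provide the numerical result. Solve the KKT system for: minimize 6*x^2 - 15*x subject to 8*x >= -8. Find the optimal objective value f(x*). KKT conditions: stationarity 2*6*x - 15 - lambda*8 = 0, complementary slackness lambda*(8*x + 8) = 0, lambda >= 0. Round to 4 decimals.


Step 1: Try lambda = 0 (constraint inactive).
Stationarity: 2*6*x - 15 = 0
x* = 15/(2*6) = 1.25
Check constraint: 8*1.25 = 10.0 >= -8 -- satisfied.
Step 2: Compute optimal value.
f(x*) = 6*1.25^2 - 15*1.25 = -9.375


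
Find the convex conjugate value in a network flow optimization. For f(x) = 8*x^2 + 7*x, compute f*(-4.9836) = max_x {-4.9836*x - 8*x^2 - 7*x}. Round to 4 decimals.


f*(y) = sup_x {y*x - a*x^2 - b*x} = sup_x {(y-b)*x - a*x^2}
FOC: (y - b) - 2a*x = 0 => x* = (y - b)/(2a)
x* = (-4.9836 - 7)/(2*8) = -0.749
f*(-4.9836) = (y-b)^2/(4a) = (-4.9836 - 7)^2/(4*8)
= 143.6067/32 = 4.4877


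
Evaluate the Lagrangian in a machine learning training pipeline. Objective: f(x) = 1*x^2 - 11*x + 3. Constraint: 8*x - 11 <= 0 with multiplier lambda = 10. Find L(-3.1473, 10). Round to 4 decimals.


Step 1: Evaluate f(x).
f(-3.1473) = 1*(-3.1473)^2 - 11*(-3.1473) + 3 = 47.5258
Step 2: Evaluate g(x).
g(-3.1473) = 8*-3.1473 - 11 = -36.1784
Step 3: Compute Lagrangian.
L = 47.5258 + 10*-36.1784 = -314.2582


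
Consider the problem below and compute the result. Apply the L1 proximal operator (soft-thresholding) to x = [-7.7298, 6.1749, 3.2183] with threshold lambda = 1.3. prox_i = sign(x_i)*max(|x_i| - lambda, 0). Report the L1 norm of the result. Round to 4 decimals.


Soft-thresholding with lambda = 1.3:
prox(-7.7298) = sign(-7.7298)*max(|-7.7298| - 1.3, 0) = -6.4298
prox(6.1749) = sign(6.1749)*max(|6.1749| - 1.3, 0) = 4.8749
prox(3.2183) = sign(3.2183)*max(|3.2183| - 1.3, 0) = 1.9183
prox(x) = [-6.4298, 4.8749, 1.9183]
||prox(x)||_1 = 6.4298 + 4.8749 + 1.9183 = 13.223


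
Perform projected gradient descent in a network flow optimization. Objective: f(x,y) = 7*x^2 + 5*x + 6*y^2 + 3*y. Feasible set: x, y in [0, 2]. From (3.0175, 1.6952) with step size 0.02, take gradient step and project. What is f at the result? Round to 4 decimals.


Step 1: Compute gradient at (3.0175, 1.6952).
grad_x = 2*7*3.0175 + 5 = 47.245
grad_y = 2*6*1.6952 + 3 = 23.3424
Step 2: Gradient step.
x_raw = 3.0175 - 0.02*47.245 = 2.0726
y_raw = 1.6952 - 0.02*23.3424 = 1.2284
Step 3: Project onto [0, 2].
x_proj = clip(2.0726) = 2.0
y_proj = clip(1.2284) = 1.2284
Step 4: Evaluate f.
f(2.0, 1.2284) = 50.7381


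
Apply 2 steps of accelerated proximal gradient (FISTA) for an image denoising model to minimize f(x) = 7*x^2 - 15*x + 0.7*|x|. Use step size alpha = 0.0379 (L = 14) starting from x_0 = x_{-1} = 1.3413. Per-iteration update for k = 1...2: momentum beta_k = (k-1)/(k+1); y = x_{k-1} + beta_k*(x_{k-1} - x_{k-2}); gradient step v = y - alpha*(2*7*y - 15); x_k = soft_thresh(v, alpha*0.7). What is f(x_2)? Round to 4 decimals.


FISTA on f(x) = 7*x^2 - 15*x + 0.7*|x|
L = 14, alpha = 0.0379
Iteration 1: beta = 0.0, y = 1.3413 + 0.0*(1.3413 - 1.3413) = 1.3413
  grad(y) = 3.7782, v = y - alpha*grad = 1.1981
  prox(v) = soft_thresh(1.1981, 0.0265) = 1.1716
Iteration 2: beta = 0.3333, y = 1.1716 + 0.3333*(1.1716 - 1.3413) = 1.115
  grad(y) = 0.61, v = y - alpha*grad = 1.0919
  prox(v) = soft_thresh(1.0919, 0.0265) = 1.0654
f(x_2) = 7*1.0654^2 - 15*1.0654 + 0.7*|1.0654| = -7.2897


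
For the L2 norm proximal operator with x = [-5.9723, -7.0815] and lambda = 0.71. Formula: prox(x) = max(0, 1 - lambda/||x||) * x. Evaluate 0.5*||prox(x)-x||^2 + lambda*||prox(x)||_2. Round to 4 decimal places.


Step 1: Compute ||x||.
||x|| = 9.2637
Step 2: Compute scaling factor.
scale = max(0, 1 - 0.71/9.2637) = 0.9234
Step 3: prox(x) = [-5.5146, -6.5388]
||prox(x)|| = 8.5537
Step 4: Proximal objective.
0.5*||prox-x||^2 = 0.2521
lambda*||prox|| = 6.0731
Total = 6.3252


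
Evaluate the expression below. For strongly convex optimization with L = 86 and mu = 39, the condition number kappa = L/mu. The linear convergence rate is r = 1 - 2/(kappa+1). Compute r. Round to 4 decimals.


Step 1: Compute the condition number.
kappa = L/mu = 86/39 = 2.2051
Step 2: Compute the convergence rate.
r = 1 - 2/(kappa + 1) = 1 - 2*mu/(L + mu) = (L - mu)/(L + mu) = 47/125 = 0.376


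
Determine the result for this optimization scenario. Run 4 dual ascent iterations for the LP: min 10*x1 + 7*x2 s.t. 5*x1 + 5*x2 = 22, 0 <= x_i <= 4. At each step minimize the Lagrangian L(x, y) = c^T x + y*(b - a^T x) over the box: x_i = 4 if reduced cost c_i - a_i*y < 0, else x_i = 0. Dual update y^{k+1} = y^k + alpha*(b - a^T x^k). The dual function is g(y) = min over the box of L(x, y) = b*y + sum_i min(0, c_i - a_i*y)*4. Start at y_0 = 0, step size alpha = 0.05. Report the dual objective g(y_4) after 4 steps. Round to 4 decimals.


Dual ascent for LP: min 10*x1 + 7*x2, 5*x1 + 5*x2 = 22, 0 <= x_i <= 4
Step 1: y^k = 0.0, reduced costs: (10.0, 7.0)
  x^k = (0.0, 0.0), subgradient = b - a^T x = 22.0
  y^{k+1} = 0.0 + 0.05*22.0 = 1.1
Step 2: y^k = 1.1, reduced costs: (4.5, 1.5)
  x^k = (0.0, 0.0), subgradient = b - a^T x = 22.0
  y^{k+1} = 1.1 + 0.05*22.0 = 2.2
Step 3: y^k = 2.2, reduced costs: (-1.0, -4.0)
  x^k = (4.0, 4.0), subgradient = b - a^T x = -18.0
  y^{k+1} = 2.2 + 0.05*-18.0 = 1.3
Step 4: y^k = 1.3, reduced costs: (3.5, 0.5)
  x^k = (0.0, 0.0), subgradient = b - a^T x = 22.0
  y^{k+1} = 1.3 + 0.05*22.0 = 2.4
Dual objective at y_4 = 2.4: reduced costs (-2.0, -5.0), box minimizer x = (4.0, 4.0)
g(y_4) = b*y + (c1 - a1*y)*x1 + (c2 - a2*y)*x2 = 22*2.4 + (-2.0)*4.0 + (-5.0)*4.0 = 52.8 - 8.0 - 20.0 = 24.8


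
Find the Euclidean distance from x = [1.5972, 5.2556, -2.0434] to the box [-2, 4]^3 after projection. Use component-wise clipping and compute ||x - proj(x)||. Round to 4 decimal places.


Project each component onto [-2, 4].
clip(1.5972) = 1.5972, clip(5.2556) = 4.0, clip(-2.0434) = -2.0
Projection = [1.5972, 4.0, -2.0]
Squared diffs: [0.0, 1.5765, 0.0019]
Distance = sqrt(1.5784) = 1.2563


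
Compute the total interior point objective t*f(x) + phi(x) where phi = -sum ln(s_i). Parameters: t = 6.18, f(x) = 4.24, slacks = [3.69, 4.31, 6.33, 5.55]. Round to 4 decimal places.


Step 1: Compute log-barrier.
ln values: [1.3056, 1.4609, 1.8453, 1.7138]
phi = -(1.3056 + 1.4609 + 1.8453 + 1.7138) = -6.3257
Step 2: Compute augmented objective.
t*f(x) = 6.18*4.24 = 26.2032
Total = 26.2032 - 6.3257 = 19.8775


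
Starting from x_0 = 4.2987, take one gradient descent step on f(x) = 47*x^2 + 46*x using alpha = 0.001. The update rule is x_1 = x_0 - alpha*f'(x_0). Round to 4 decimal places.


We compute the gradient at x_0 and apply the update.
f'(x) = 94*x + 46
f'(4.2987) = 94*4.2987 + 46 = 450.0778
x_1 = 4.2987 - 0.001*450.0778 = 3.8486


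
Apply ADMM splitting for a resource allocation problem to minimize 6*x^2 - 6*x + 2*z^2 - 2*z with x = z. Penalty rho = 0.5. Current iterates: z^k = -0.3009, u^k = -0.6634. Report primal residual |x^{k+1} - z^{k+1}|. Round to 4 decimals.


ADMM iteration with rho = 0.5, z^k = -0.3009, u^k = -0.6634
Step 1: x-update.
Minimize 6*x^2 - 6*x + (0.5/2)*(x + 0.3009 - 0.6634)^2
FOC: (2*6 + 0.5)*x = 6 + 0.5*(-0.3009 + 0.6634)
x^{k+1} = 0.4945
Step 2: z-update.
Minimize 2*z^2 - 2*z + (0.5/2)*(0.4945 - z - 0.6634)^2
FOC: (2*2 + 0.5)*z = 2 + 0.5*(0.4945 - 0.6634)
z^{k+1} = 0.4257
Step 3: u-update.
u^{k+1} = -0.6634 + 0.4945 - 0.4257 = -0.5946
Step 4: Primal residual = |0.4945 - 0.4257| = 0.0688


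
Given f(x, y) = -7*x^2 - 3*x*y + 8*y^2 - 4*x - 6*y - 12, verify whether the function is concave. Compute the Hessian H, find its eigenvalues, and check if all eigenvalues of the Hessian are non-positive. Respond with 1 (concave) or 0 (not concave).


The Hessian of f(x,y) = -7*x^2 - 3*x*y + 8*y^2 - 4*x - 6*y - 12 is:
H = [[-14, -3], [-3, 16]]
Trace = -14 + 16 = 2
Determinant = -14*16 - (-3)^2 = -233
Discriminant = (2)^2 - 4*-233 = 936.0
Eigenvalues: lambda_1 = -14.2971, lambda_2 = 16.2971
The function is not concave.

0


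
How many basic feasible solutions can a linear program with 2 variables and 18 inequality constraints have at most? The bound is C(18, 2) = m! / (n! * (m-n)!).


Each vertex corresponds to some choice of n active constraints out of m, so the number of vertices is at most C(m, n) = m! / (n!(m-n)!).
m = 18, n = 2
Numerator: 18 * 17
Denominator: 2! = 2
C(18, 2) = 153


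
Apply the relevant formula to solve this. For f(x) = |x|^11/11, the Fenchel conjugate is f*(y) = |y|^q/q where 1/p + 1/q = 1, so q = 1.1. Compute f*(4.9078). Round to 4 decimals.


The conjugate exponent q satisfies 1/p + 1/q = 1.
p = 11, so q = 11/(11 - 1) = 1.1
|y|^q = 4.9078^1.1 = 5.7541
f*(4.9078) = 5.7541 / 1.1 = 5.231


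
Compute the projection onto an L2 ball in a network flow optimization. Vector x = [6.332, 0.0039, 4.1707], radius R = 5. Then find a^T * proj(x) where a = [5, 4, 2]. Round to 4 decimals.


Step 1: Compute ||x|| (intermediates to 6 decimals).
||x|| = sqrt(6.332^2 + 0.0039^2 + 4.1707^2) = 7.582149
Step 2: Project.
Since ||x|| > R, scale = R/||x|| = 5/7.582149 = 0.659444, proj(x) = scale * x
proj(x) = [4.175599, 0.002572, 2.750343]
Step 3: Dot product.
a^T * proj(x) = 5*4.175599 + 4*0.002572 + 2*2.750343 = 26.389


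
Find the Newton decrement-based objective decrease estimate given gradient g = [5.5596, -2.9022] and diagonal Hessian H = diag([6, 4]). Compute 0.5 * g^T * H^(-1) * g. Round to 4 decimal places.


Step 1: H is diagonal, so H^(-1) * g = [0.9266, -0.7256].
Step 2: g^T H^(-1) g = sum_i g_i^2 / H_ii
  = (5.5596)^2/6 + (-2.9022)^2/4
  = 5.1515 + 2.1057 = 7.2572
Step 3: Objective decrease = 0.5 * g^T H^(-1) g = 3.6286


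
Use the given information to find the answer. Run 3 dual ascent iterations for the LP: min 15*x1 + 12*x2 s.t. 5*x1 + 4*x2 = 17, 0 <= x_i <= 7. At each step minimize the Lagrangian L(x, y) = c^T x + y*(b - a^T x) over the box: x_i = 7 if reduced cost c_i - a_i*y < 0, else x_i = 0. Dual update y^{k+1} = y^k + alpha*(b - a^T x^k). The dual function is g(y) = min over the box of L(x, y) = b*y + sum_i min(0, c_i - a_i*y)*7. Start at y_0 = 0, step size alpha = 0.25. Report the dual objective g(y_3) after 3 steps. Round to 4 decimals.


Dual ascent for LP: min 15*x1 + 12*x2, 5*x1 + 4*x2 = 17, 0 <= x_i <= 7
Step 1: y^k = 0.0, reduced costs: (15.0, 12.0)
  x^k = (0.0, 0.0), subgradient = b - a^T x = 17.0
  y^{k+1} = 0.0 + 0.25*17.0 = 4.25
Step 2: y^k = 4.25, reduced costs: (-6.25, -5.0)
  x^k = (7.0, 7.0), subgradient = b - a^T x = -46.0
  y^{k+1} = 4.25 + 0.25*-46.0 = -7.25
Step 3: y^k = -7.25, reduced costs: (51.25, 41.0)
  x^k = (0.0, 0.0), subgradient = b - a^T x = 17.0
  y^{k+1} = -7.25 + 0.25*17.0 = -3.0
Dual objective at y_3 = -3.0: reduced costs (30.0, 24.0), box minimizer x = (0.0, 0.0)
g(y_3) = b*y + (c1 - a1*y)*x1 + (c2 - a2*y)*x2 = 17*(-3.0) + 30.0*0.0 + 24.0*0.0 = -51.0 + 0.0 + 0.0 = -51.0


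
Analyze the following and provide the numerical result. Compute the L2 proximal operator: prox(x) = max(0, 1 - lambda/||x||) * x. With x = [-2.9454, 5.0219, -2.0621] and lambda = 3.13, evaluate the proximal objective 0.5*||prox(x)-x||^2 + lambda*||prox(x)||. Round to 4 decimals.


Step 1: Compute ||x||.
||x|| = 6.1763
Step 2: Compute scaling factor.
scale = max(0, 1 - 3.13/6.1763) = 0.4932
Step 3: prox(x) = [-1.4528, 2.4769, -1.0171]
||prox(x)|| = 3.0463
Step 4: Proximal objective.
0.5*||prox-x||^2 = 4.8985
lambda*||prox|| = 9.5349
Total = 14.4335


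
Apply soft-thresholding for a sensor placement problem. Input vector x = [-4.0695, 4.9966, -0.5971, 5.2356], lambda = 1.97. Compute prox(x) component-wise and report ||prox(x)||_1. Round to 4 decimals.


Soft-thresholding with lambda = 1.97:
prox(-4.0695) = sign(-4.0695)*max(|-4.0695| - 1.97, 0) = -2.0995
prox(4.9966) = sign(4.9966)*max(|4.9966| - 1.97, 0) = 3.0266
prox(-0.5971) = sign(-0.5971)*max(|-0.5971| - 1.97, 0) = 0.0
prox(5.2356) = sign(5.2356)*max(|5.2356| - 1.97, 0) = 3.2656
prox(x) = [-2.0995, 3.0266, 0.0, 3.2656]
||prox(x)||_1 = 2.0995 + 3.0266 + 0.0 + 3.2656 = 8.3917


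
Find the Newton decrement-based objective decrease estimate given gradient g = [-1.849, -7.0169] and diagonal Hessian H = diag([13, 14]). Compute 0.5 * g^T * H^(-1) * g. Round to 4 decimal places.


Step 1: H is diagonal, so H^(-1) * g = [-0.1422, -0.5012].
Step 2: g^T H^(-1) g = sum_i g_i^2 / H_ii
  = (-1.849)^2/13 + (-7.0169)^2/14
  = 0.263 + 3.5169 = 3.7799
Step 3: Objective decrease = 0.5 * g^T H^(-1) g = 1.89


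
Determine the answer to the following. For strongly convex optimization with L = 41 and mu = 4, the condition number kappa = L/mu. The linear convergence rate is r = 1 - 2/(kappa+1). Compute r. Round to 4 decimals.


Step 1: Compute the condition number.
kappa = L/mu = 41/4 = 10.25
Step 2: Compute the convergence rate.
r = 1 - 2/(kappa + 1) = 1 - 2*mu/(L + mu) = (L - mu)/(L + mu) = 37/45 = 0.8222


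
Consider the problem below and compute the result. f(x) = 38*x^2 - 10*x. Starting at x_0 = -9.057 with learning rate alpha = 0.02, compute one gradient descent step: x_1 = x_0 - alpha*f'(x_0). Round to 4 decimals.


We compute the gradient at x_0 and apply the update.
f'(x) = 76*x - 10
f'(-9.057) = 76*-9.057 - 10 = -698.332
x_1 = -9.057 - 0.02*-698.332 = 4.9096


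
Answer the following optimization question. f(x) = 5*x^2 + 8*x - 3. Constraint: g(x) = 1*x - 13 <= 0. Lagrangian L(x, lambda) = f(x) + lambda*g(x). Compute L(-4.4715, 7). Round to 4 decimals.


Step 1: Evaluate f(x).
f(-4.4715) = 5*(-4.4715)^2 + 8*(-4.4715) - 3 = 61.1996
Step 2: Evaluate g(x).
g(-4.4715) = 1*-4.4715 - 13 = -17.4715
Step 3: Compute Lagrangian.
L = 61.1996 + 7*-17.4715 = -61.1009


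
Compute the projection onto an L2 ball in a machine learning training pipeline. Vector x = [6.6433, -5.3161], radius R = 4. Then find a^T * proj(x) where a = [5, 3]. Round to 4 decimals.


Step 1: Compute ||x|| (intermediates to 6 decimals).
||x|| = sqrt(6.6433^2 + (-5.3161)^2) = 8.508487
Step 2: Project.
Since ||x|| > R, scale = R/||x|| = 4/8.508487 = 0.470119, proj(x) = scale * x
proj(x) = [3.123142, -2.4992]
Step 3: Dot product.
a^T * proj(x) = 5*3.123142 + 3*(-2.4992) = 8.1181


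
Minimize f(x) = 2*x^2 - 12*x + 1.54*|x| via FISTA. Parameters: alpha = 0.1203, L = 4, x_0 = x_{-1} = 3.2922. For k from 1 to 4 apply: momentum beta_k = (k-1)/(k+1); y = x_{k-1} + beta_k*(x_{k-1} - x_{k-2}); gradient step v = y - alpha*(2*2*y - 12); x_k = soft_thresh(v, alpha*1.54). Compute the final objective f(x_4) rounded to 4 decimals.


FISTA on f(x) = 2*x^2 - 12*x + 1.54*|x|
L = 4, alpha = 0.1203
Iteration 1: beta = 0.0, y = 3.2922 + 0.0*(3.2922 - 3.2922) = 3.2922
  grad(y) = 1.1688, v = y - alpha*grad = 3.1516
  prox(v) = soft_thresh(3.1516, 0.1853) = 2.9663
Iteration 2: beta = 0.3333, y = 2.9663 + 0.3333*(2.9663 - 3.2922) = 2.8577
  grad(y) = -0.5692, v = y - alpha*grad = 2.9262
  prox(v) = soft_thresh(2.9262, 0.1853) = 2.7409
Iteration 3: beta = 0.5, y = 2.7409 + 0.5*(2.7409 - 2.9663) = 2.6282
  grad(y) = -1.4872, v = y - alpha*grad = 2.8071
  prox(v) = soft_thresh(2.8071, 0.1853) = 2.6219
Iteration 4: beta = 0.6, y = 2.6219 + 0.6*(2.6219 - 2.7409) = 2.5504
  grad(y) = -1.7983, v = y - alpha*grad = 2.7668
  prox(v) = soft_thresh(2.7668, 0.1853) = 2.5815
f(x_4) = 2*2.5815^2 - 12*2.5815 + 1.54*|2.5815| = -13.6742


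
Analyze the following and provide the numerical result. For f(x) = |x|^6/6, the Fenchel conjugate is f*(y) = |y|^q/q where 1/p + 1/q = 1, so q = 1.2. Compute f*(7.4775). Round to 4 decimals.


The conjugate exponent q satisfies 1/p + 1/q = 1.
p = 6, so q = 6/(6 - 1) = 1.2
|y|^q = 7.4775^1.2 = 11.1817
f*(7.4775) = 11.1817 / 1.2 = 9.3181


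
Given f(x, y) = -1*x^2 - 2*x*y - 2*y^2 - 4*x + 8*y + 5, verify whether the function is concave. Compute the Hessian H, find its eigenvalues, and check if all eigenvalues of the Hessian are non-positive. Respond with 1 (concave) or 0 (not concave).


The Hessian of f(x,y) = -1*x^2 - 2*x*y - 2*y^2 - 4*x + 8*y + 5 is:
H = [[-2, -2], [-2, -4]]
Trace = -2 - 4 = -6
Determinant = -2*-4 - (-2)^2 = 4
Discriminant = (-6)^2 - 4*4 = 20.0
Eigenvalues: lambda_1 = -5.2361, lambda_2 = -0.7639
The function is concave.

1


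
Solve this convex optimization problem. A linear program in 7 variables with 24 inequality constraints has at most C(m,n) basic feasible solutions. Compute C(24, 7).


Each vertex corresponds to some choice of n active constraints out of m, so the number of vertices is at most C(m, n) = m! / (n!(m-n)!).
m = 24, n = 7
Numerator: 24 * 23 * 22 * 21 * 20 * 19 * 18
Denominator: 7! = 5040
C(24, 7) = 346104


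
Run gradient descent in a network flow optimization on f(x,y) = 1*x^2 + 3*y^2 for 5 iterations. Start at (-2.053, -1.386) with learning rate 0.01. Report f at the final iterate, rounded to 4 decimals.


Gradient descent on f(x,y) = 1*x^2 + 3*y^2.
Starting point: (-2.053, -1.386), alpha = 0.01
Step 1: grad_x = 2*1*-2.053 = -4.106, grad_y = 2*3*-1.386 = -8.316
  x_1 = -2.053 - 0.01*-4.106 = -2.0119
  y_1 = -1.386 - 0.01*-8.316 = -1.3028
Step 2: grad_x = 2*1*-2.0119 = -4.0239, grad_y = 2*3*-1.3028 = -7.817
  x_2 = -2.0119 - 0.01*-4.0239 = -1.9717
  y_2 = -1.3028 - 0.01*-7.817 = -1.2247
Step 3: grad_x = 2*1*-1.9717 = -3.9434, grad_y = 2*3*-1.2247 = -7.348
  x_3 = -1.9717 - 0.01*-3.9434 = -1.9323
  y_3 = -1.2247 - 0.01*-7.348 = -1.1512
Step 4: grad_x = 2*1*-1.9323 = -3.8645, grad_y = 2*3*-1.1512 = -6.9071
  x_4 = -1.9323 - 0.01*-3.8645 = -1.8936
  y_4 = -1.1512 - 0.01*-6.9071 = -1.0821
Step 5: grad_x = 2*1*-1.8936 = -3.7872, grad_y = 2*3*-1.0821 = -6.4927
  x_5 = -1.8936 - 0.01*-3.7872 = -1.8557
  y_5 = -1.0821 - 0.01*-6.4927 = -1.0172
f(-1.8557, -1.0172) = 1*(-1.8557)^2 + 3*(-1.0172)^2 = 6.5478


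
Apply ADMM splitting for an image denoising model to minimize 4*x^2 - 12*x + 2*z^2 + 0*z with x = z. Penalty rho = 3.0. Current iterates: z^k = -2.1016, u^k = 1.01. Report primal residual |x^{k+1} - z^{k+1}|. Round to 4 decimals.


ADMM iteration with rho = 3.0, z^k = -2.1016, u^k = 1.01
Step 1: x-update.
Minimize 4*x^2 - 12*x + (3.0/2)*(x + 2.1016 + 1.01)^2
FOC: (2*4 + 3.0)*x = 12 + 3.0*(-2.1016 - 1.01)
x^{k+1} = 0.2423
Step 2: z-update.
Minimize 2*z^2 + 0*z + (3.0/2)*(0.2423 - z + 1.01)^2
FOC: (2*2 + 3.0)*z = 0 + 3.0*(0.2423 + 1.01)
z^{k+1} = 0.5367
Step 3: u-update.
u^{k+1} = 1.01 + 0.2423 - 0.5367 = 0.7156
Step 4: Primal residual = |0.2423 - 0.5367| = 0.2944


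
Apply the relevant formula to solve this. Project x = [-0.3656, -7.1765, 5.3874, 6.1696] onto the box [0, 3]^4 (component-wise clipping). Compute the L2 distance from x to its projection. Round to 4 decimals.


Project each component onto [0, 3].
clip(-0.3656) = 0.0, clip(-7.1765) = 0.0, clip(5.3874) = 3.0, clip(6.1696) = 3.0
Projection = [0.0, 0.0, 3.0, 3.0]
Squared diffs: [0.1337, 51.5022, 5.6997, 10.0464]
Distance = sqrt(67.382) = 8.2086


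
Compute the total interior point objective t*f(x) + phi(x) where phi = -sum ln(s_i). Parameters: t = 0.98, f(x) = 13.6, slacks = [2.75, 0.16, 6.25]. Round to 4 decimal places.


Step 1: Compute log-barrier.
ln values: [1.0116, -1.8326, 1.8326]
phi = -(1.0116 - 1.8326 + 1.8326) = -1.0116
Step 2: Compute augmented objective.
t*f(x) = 0.98*13.6 = 13.328
Total = 13.328 - 1.0116 = 12.3164


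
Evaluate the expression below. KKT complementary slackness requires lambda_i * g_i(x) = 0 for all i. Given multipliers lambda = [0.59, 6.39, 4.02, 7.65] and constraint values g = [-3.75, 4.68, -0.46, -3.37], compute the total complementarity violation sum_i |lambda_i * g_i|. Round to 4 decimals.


KKT complementary slackness check:
lambda_1 * g_1 = 0.59 * -3.75 = -2.2125
lambda_2 * g_2 = 6.39 * 4.68 = 29.9052
lambda_3 * g_3 = 4.02 * -0.46 = -1.8492
lambda_4 * g_4 = 7.65 * -3.37 = -25.7805
Total violation = 2.2125 + 29.9052 + 1.8492 + 25.7805 = 59.7474


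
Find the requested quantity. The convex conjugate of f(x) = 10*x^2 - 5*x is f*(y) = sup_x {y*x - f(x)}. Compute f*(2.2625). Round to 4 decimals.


f*(y) = sup_x {y*x - a*x^2 - b*x} = sup_x {(y-b)*x - a*x^2}
FOC: (y - b) - 2a*x = 0 => x* = (y - b)/(2a)
x* = (2.2625 + 5)/(2*10) = 0.3631
f*(2.2625) = (y-b)^2/(4a) = (2.2625 + 5)^2/(4*10)
= 52.7439/40 = 1.3186


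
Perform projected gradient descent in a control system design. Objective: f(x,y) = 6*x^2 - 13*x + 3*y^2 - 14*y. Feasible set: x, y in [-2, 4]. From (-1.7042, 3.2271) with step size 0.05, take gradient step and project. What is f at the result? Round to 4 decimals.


Step 1: Compute gradient at (-1.7042, 3.2271).
grad_x = 2*6*-1.7042 - 13 = -33.4504
grad_y = 2*3*3.2271 - 14 = 5.3626
Step 2: Gradient step.
x_raw = -1.7042 - 0.05*-33.4504 = -0.0317
y_raw = 3.2271 - 0.05*5.3626 = 2.959
Step 3: Project onto [-2, 4].
x_proj = clip(-0.0317) = -0.0317
y_proj = clip(2.959) = 2.959
Step 4: Evaluate f.
f(-0.0317, 2.959) = -14.7412


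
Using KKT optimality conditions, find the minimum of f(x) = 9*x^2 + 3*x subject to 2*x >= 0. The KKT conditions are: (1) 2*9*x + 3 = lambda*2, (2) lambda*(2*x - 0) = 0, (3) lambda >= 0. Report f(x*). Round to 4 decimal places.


Step 1: Try lambda = 0 (constraint inactive).
x_unc = -3/(2*9) = -0.1667
Check: 2*-0.1667 = -0.3334 < 0 -- violated!
Step 2: Constraint must be active: 2*x = 0
x* = 0/2 = 0.0
lambda = (2*9*0.0 + 3)/2 = 1.5
Step 3: Compute optimal value.
f(x*) = 9*0.0^2 + 3*0.0 = 0.0


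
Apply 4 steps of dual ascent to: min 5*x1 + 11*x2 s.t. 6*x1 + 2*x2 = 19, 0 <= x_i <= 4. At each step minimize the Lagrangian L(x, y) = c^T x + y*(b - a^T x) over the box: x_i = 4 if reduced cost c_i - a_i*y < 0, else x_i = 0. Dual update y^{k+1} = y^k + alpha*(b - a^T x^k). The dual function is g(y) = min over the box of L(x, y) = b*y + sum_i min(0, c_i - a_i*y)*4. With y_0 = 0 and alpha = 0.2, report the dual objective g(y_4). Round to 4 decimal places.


Dual ascent for LP: min 5*x1 + 11*x2, 6*x1 + 2*x2 = 19, 0 <= x_i <= 4
Step 1: y^k = 0.0, reduced costs: (5.0, 11.0)
  x^k = (0.0, 0.0), subgradient = b - a^T x = 19.0
  y^{k+1} = 0.0 + 0.2*19.0 = 3.8
Step 2: y^k = 3.8, reduced costs: (-17.8, 3.4)
  x^k = (4.0, 0.0), subgradient = b - a^T x = -5.0
  y^{k+1} = 3.8 + 0.2*-5.0 = 2.8
Step 3: y^k = 2.8, reduced costs: (-11.8, 5.4)
  x^k = (4.0, 0.0), subgradient = b - a^T x = -5.0
  y^{k+1} = 2.8 + 0.2*-5.0 = 1.8
Step 4: y^k = 1.8, reduced costs: (-5.8, 7.4)
  x^k = (4.0, 0.0), subgradient = b - a^T x = -5.0
  y^{k+1} = 1.8 + 0.2*-5.0 = 0.8
Dual objective at y_4 = 0.8: reduced costs (0.2, 9.4), box minimizer x = (0.0, 0.0)
g(y_4) = b*y + (c1 - a1*y)*x1 + (c2 - a2*y)*x2 = 19*0.8 + 0.2*0.0 + 9.4*0.0 = 15.2 + 0.0 + 0.0 = 15.2


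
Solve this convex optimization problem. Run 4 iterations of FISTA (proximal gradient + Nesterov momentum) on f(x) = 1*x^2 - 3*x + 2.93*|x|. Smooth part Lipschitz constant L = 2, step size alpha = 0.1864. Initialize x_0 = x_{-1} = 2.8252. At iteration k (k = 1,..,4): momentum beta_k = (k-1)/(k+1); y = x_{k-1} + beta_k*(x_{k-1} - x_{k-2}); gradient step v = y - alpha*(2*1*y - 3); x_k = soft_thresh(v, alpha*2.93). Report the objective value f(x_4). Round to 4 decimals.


FISTA on f(x) = 1*x^2 - 3*x + 2.93*|x|
L = 2, alpha = 0.1864
Iteration 1: beta = 0.0, y = 2.8252 + 0.0*(2.8252 - 2.8252) = 2.8252
  grad(y) = 2.6504, v = y - alpha*grad = 2.3312
  prox(v) = soft_thresh(2.3312, 0.5462) = 1.785
Iteration 2: beta = 0.3333, y = 1.785 + 0.3333*(1.785 - 2.8252) = 1.4383
  grad(y) = -0.1234, v = y - alpha*grad = 1.4613
  prox(v) = soft_thresh(1.4613, 0.5462) = 0.9151
Iteration 3: beta = 0.5, y = 0.9151 + 0.5*(0.9151 - 1.785) = 0.4802
  grad(y) = -2.0396, v = y - alpha*grad = 0.8604
  prox(v) = soft_thresh(0.8604, 0.5462) = 0.3142
Iteration 4: beta = 0.6, y = 0.3142 + 0.6*(0.3142 - 0.9151) = -0.0463
  grad(y) = -3.0926, v = y - alpha*grad = 0.5302
  prox(v) = soft_thresh(0.5302, 0.5462) = 0.0
f(x_4) = 1*0.0^2 - 3*0.0 + 2.93*|0.0| = 0.0


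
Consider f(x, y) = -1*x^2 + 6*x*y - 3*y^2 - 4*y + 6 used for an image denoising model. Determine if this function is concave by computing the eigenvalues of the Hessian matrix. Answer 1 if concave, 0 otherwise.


The Hessian of f(x,y) = -1*x^2 + 6*x*y - 3*y^2 - 4*y + 6 is:
H = [[-2, 6], [6, -6]]
Trace = -2 - 6 = -8
Determinant = -2*-6 - (6)^2 = -24
Discriminant = (-8)^2 - 4*-24 = 160.0
Eigenvalues: lambda_1 = -10.3246, lambda_2 = 2.3246
The function is not concave.

0


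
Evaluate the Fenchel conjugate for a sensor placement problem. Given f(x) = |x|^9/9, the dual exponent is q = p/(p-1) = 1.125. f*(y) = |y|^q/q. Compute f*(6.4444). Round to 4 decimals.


The conjugate exponent q satisfies 1/p + 1/q = 1.
p = 9, so q = 9/(9 - 1) = 1.125
|y|^q = 6.4444^1.125 = 8.1345
f*(6.4444) = 8.1345 / 1.125 = 7.2307


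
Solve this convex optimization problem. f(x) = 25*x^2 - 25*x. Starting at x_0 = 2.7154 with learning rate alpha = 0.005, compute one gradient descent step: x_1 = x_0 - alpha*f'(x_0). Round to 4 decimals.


We compute the gradient at x_0 and apply the update.
f'(x) = 50*x - 25
f'(2.7154) = 50*2.7154 - 25 = 110.77
x_1 = 2.7154 - 0.005*110.77 = 2.1616


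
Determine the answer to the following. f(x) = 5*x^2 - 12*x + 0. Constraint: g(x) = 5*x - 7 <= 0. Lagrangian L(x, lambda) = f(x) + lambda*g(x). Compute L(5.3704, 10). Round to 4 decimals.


Step 1: Evaluate f(x).
f(5.3704) = 5*5.3704^2 - 12*5.3704 + 0 = 79.7612
Step 2: Evaluate g(x).
g(5.3704) = 5*5.3704 - 7 = 19.852
Step 3: Compute Lagrangian.
L = 79.7612 + 10*19.852 = 278.2812


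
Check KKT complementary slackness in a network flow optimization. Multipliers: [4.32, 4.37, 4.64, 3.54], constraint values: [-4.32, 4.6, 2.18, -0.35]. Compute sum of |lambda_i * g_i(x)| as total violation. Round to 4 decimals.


KKT complementary slackness check:
lambda_1 * g_1 = 4.32 * -4.32 = -18.6624
lambda_2 * g_2 = 4.37 * 4.6 = 20.102
lambda_3 * g_3 = 4.64 * 2.18 = 10.1152
lambda_4 * g_4 = 3.54 * -0.35 = -1.239
Total violation = 18.6624 + 20.102 + 10.1152 + 1.239 = 50.1186


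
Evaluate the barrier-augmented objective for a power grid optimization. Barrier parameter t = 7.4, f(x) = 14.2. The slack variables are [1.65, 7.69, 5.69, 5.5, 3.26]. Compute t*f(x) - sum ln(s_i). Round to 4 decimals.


Step 1: Compute log-barrier.
ln values: [0.5008, 2.0399, 1.7387, 1.7047, 1.1817]
phi = -(0.5008 + 2.0399 + 1.7387 + 1.7047 + 1.1817) = -7.1659
Step 2: Compute augmented objective.
t*f(x) = 7.4*14.2 = 105.08
Total = 105.08 - 7.1659 = 97.9141


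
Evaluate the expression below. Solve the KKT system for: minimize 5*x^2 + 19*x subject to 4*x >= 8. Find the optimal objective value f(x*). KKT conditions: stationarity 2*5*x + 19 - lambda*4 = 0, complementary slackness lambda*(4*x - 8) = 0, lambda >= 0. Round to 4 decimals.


Step 1: Try lambda = 0 (constraint inactive).
x_unc = -19/(2*5) = -1.9
Check: 4*-1.9 = -7.6 < 8 -- violated!
Step 2: Constraint must be active: 4*x = 8
x* = 8/4 = 2.0
lambda = (2*5*2.0 + 19)/4 = 9.75
Step 3: Compute optimal value.
f(x*) = 5*2.0^2 + 19*2.0 = 58.0


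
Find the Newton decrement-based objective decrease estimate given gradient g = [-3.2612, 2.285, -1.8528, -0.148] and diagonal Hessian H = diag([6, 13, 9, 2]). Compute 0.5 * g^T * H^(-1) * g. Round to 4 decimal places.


Step 1: H is diagonal, so H^(-1) * g = [-0.5435, 0.1758, -0.2059, -0.074].
Step 2: g^T H^(-1) g = sum_i g_i^2 / H_ii
  = (-3.2612)^2/6 + (2.285)^2/13 + (-1.8528)^2/9 + (-0.148)^2/2
  = 1.7726 + 0.4016 + 0.3814 + 0.011 = 2.5666
Step 3: Objective decrease = 0.5 * g^T H^(-1) g = 1.2833


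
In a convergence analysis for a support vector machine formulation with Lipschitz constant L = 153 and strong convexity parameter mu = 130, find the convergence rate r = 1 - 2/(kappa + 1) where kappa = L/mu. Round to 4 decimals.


Step 1: Compute the condition number.
kappa = L/mu = 153/130 = 1.1769
Step 2: Compute the convergence rate.
r = 1 - 2/(kappa + 1) = 1 - 2*mu/(L + mu) = (L - mu)/(L + mu) = 23/283 = 0.0813


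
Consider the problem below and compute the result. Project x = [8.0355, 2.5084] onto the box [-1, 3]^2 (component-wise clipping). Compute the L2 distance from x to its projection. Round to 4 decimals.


Project each component onto [-1, 3].
clip(8.0355) = 3.0, clip(2.5084) = 2.5084
Projection = [3.0, 2.5084]
Squared diffs: [25.3563, 0.0]
Distance = sqrt(25.3563) = 5.0355


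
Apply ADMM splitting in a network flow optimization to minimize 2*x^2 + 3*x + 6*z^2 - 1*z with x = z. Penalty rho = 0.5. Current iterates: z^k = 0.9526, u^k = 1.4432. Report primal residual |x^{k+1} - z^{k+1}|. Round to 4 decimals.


ADMM iteration with rho = 0.5, z^k = 0.9526, u^k = 1.4432
Step 1: x-update.
Minimize 2*x^2 + 3*x + (0.5/2)*(x - 0.9526 + 1.4432)^2
FOC: (2*2 + 0.5)*x = -3 + 0.5*(0.9526 - 1.4432)
x^{k+1} = -0.7212
Step 2: z-update.
Minimize 6*z^2 - 1*z + (0.5/2)*(-0.7212 - z + 1.4432)^2
FOC: (2*6 + 0.5)*z = 1 + 0.5*(-0.7212 + 1.4432)
z^{k+1} = 0.1089
Step 3: u-update.
u^{k+1} = 1.4432 - 0.7212 - 0.1089 = 0.6131
Step 4: Primal residual = |-0.7212 - 0.1089| = 0.8301


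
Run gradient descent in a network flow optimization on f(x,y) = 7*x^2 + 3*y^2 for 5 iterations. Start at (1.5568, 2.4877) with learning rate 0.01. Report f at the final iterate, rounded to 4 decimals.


Gradient descent on f(x,y) = 7*x^2 + 3*y^2.
Starting point: (1.5568, 2.4877), alpha = 0.01
Step 1: grad_x = 2*7*1.5568 = 21.7952, grad_y = 2*3*2.4877 = 14.9262
  x_1 = 1.5568 - 0.01*21.7952 = 1.3388
  y_1 = 2.4877 - 0.01*14.9262 = 2.3384
Step 2: grad_x = 2*7*1.3388 = 18.7439, grad_y = 2*3*2.3384 = 14.0306
  x_2 = 1.3388 - 0.01*18.7439 = 1.1514
  y_2 = 2.3384 - 0.01*14.0306 = 2.1981
Step 3: grad_x = 2*7*1.1514 = 16.1197, grad_y = 2*3*2.1981 = 13.1888
  x_3 = 1.1514 - 0.01*16.1197 = 0.9902
  y_3 = 2.1981 - 0.01*13.1888 = 2.0662
Step 4: grad_x = 2*7*0.9902 = 13.863, grad_y = 2*3*2.0662 = 12.3975
  x_4 = 0.9902 - 0.01*13.863 = 0.8516
  y_4 = 2.0662 - 0.01*12.3975 = 1.9423
Step 5: grad_x = 2*7*0.8516 = 11.9222, grad_y = 2*3*1.9423 = 11.6536
  x_5 = 0.8516 - 0.01*11.9222 = 0.7324
  y_5 = 1.9423 - 0.01*11.6536 = 1.8257
f(0.7324, 1.8257) = 7*0.7324^2 + 3*1.8257^2 = 13.7544


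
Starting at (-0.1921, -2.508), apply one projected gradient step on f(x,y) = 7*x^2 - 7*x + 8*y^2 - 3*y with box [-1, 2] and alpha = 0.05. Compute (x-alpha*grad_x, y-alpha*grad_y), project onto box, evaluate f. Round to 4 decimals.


Step 1: Compute gradient at (-0.1921, -2.508).
grad_x = 2*7*-0.1921 - 7 = -9.6894
grad_y = 2*8*-2.508 - 3 = -43.128
Step 2: Gradient step.
x_raw = -0.1921 - 0.05*-9.6894 = 0.2924
y_raw = -2.508 - 0.05*-43.128 = -0.3516
Step 3: Project onto [-1, 2].
x_proj = clip(0.2924) = 0.2924
y_proj = clip(-0.3516) = -0.3516
Step 4: Evaluate f.
f(0.2924, -0.3516) = 0.5956


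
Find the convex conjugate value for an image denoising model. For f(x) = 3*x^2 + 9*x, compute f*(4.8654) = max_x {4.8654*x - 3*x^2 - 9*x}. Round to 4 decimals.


f*(y) = sup_x {y*x - a*x^2 - b*x} = sup_x {(y-b)*x - a*x^2}
FOC: (y - b) - 2a*x = 0 => x* = (y - b)/(2a)
x* = (4.8654 - 9)/(2*3) = -0.6891
f*(4.8654) = (y-b)^2/(4a) = (4.8654 - 9)^2/(4*3)
= 17.0949/12 = 1.4246


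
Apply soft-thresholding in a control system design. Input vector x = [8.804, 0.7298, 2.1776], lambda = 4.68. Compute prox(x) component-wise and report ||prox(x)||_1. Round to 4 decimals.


Soft-thresholding with lambda = 4.68:
prox(8.804) = sign(8.804)*max(|8.804| - 4.68, 0) = 4.124
prox(0.7298) = sign(0.7298)*max(|0.7298| - 4.68, 0) = 0.0
prox(2.1776) = sign(2.1776)*max(|2.1776| - 4.68, 0) = 0.0
prox(x) = [4.124, 0.0, 0.0]
||prox(x)||_1 = 4.124 + 0.0 + 0.0 = 4.124


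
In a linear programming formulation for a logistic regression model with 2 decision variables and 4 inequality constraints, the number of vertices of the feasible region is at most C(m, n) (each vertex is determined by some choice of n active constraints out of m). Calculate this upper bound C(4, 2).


Each vertex corresponds to some choice of n active constraints out of m, so the number of vertices is at most C(m, n) = m! / (n!(m-n)!).
m = 4, n = 2
Numerator: 4 * 3
Denominator: 2! = 2
C(4, 2) = 6


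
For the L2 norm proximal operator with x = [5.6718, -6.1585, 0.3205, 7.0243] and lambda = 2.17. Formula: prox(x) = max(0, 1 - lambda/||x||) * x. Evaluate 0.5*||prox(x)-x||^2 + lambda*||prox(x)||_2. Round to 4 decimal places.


Step 1: Compute ||x||.
||x|| = 10.9334
Step 2: Compute scaling factor.
scale = max(0, 1 - 2.17/10.9334) = 0.8015
Step 3: prox(x) = [4.5461, -4.9362, 0.2569, 5.6302]
||prox(x)|| = 8.7634
Step 4: Proximal objective.
0.5*||prox-x||^2 = 2.3545
lambda*||prox|| = 19.0166
Total = 21.3711


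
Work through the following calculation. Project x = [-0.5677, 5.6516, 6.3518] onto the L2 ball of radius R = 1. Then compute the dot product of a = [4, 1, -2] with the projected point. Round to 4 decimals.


Step 1: Compute ||x|| (intermediates to 6 decimals).
||x|| = sqrt((-0.5677)^2 + 5.6516^2 + 6.3518^2) = 8.521046
Step 2: Project.
Since ||x|| > R, scale = R/||x|| = 1/8.521046 = 0.117356, proj(x) = scale * x
proj(x) = [-0.066623, 0.663249, 0.745422]
Step 3: Dot product.
a^T * proj(x) = 4*(-0.066623) + 1*0.663249 - 2*0.745422 = -1.0941


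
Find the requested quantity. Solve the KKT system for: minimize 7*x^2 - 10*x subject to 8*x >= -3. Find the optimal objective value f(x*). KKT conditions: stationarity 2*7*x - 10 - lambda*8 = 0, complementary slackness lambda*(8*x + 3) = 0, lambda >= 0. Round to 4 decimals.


Step 1: Try lambda = 0 (constraint inactive).
Stationarity: 2*7*x - 10 = 0
x* = 10/(2*7) = 5/7 = 0.7143 (rounded; the exact value 5/7 is used below)
Check constraint: 8*0.7143 = 5.7144 >= -3 -- satisfied.
Step 2: Compute optimal value.
f(x*) = 7*(5/7)^2 - 10*(5/7) = -3.5714


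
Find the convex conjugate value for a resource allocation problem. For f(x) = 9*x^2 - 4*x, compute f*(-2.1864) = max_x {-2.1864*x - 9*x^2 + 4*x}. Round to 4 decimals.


f*(y) = sup_x {y*x - a*x^2 - b*x} = sup_x {(y-b)*x - a*x^2}
FOC: (y - b) - 2a*x = 0 => x* = (y - b)/(2a)
x* = (-2.1864 + 4)/(2*9) = 0.1008
f*(-2.1864) = (y-b)^2/(4a) = (-2.1864 + 4)^2/(4*9)
= 3.2891/36 = 0.0914


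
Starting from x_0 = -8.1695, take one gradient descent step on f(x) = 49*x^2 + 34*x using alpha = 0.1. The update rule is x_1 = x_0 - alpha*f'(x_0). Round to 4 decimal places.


We compute the gradient at x_0 and apply the update.
f'(x) = 98*x + 34
f'(-8.1695) = 98*-8.1695 + 34 = -766.611
x_1 = -8.1695 - 0.1*-766.611 = 68.4916


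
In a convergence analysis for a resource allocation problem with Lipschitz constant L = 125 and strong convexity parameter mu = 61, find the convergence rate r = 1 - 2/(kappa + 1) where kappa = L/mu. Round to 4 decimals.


Step 1: Compute the condition number.
kappa = L/mu = 125/61 = 2.0492
Step 2: Compute the convergence rate.
r = 1 - 2/(kappa + 1) = 1 - 2*mu/(L + mu) = (L - mu)/(L + mu) = 64/186 = 0.3441


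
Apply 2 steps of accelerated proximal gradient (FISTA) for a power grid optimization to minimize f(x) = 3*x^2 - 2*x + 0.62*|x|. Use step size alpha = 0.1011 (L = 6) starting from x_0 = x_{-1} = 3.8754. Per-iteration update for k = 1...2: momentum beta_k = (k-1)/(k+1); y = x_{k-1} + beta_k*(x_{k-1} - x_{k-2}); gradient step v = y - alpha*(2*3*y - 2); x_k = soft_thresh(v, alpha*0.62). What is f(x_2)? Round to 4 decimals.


FISTA on f(x) = 3*x^2 - 2*x + 0.62*|x|
L = 6, alpha = 0.1011
Iteration 1: beta = 0.0, y = 3.8754 + 0.0*(3.8754 - 3.8754) = 3.8754
  grad(y) = 21.2524, v = y - alpha*grad = 1.7268
  prox(v) = soft_thresh(1.7268, 0.0627) = 1.6641
Iteration 2: beta = 0.3333, y = 1.6641 + 0.3333*(1.6641 - 3.8754) = 0.927
  grad(y) = 3.562, v = y - alpha*grad = 0.5669
  prox(v) = soft_thresh(0.5669, 0.0627) = 0.5042
f(x_2) = 3*0.5042^2 - 2*0.5042 + 0.62*|0.5042| = 0.0669


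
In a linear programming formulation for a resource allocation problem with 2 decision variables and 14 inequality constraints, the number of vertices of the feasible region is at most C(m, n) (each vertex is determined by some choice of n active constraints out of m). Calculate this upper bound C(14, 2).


Each vertex corresponds to some choice of n active constraints out of m, so the number of vertices is at most C(m, n) = m! / (n!(m-n)!).
m = 14, n = 2
Numerator: 14 * 13
Denominator: 2! = 2
C(14, 2) = 91


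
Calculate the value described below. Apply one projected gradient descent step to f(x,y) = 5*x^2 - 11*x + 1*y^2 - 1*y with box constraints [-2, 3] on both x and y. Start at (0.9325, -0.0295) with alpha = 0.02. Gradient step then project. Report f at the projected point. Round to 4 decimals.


Step 1: Compute gradient at (0.9325, -0.0295).
grad_x = 2*5*0.9325 - 11 = -1.675
grad_y = 2*1*-0.0295 - 1 = -1.059
Step 2: Gradient step.
x_raw = 0.9325 - 0.02*-1.675 = 0.966
y_raw = -0.0295 - 0.02*-1.059 = -0.0083
Step 3: Project onto [-2, 3].
x_proj = clip(0.966) = 0.966
y_proj = clip(-0.0083) = -0.0083
Step 4: Evaluate f.
f(0.966, -0.0083) = -5.9518
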